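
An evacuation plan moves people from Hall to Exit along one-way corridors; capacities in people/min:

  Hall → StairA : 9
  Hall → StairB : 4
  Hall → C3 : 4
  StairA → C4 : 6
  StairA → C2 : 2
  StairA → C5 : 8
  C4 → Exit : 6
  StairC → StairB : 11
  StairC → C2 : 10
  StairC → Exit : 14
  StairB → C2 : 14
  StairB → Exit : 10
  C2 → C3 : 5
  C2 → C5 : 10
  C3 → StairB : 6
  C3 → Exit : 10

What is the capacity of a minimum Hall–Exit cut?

Augment Hall→StairB→Exit: bottleneck 4, flow now 4.
Augment Hall→C3→Exit: bottleneck 4, flow now 8.
Augment Hall→StairA→C4→Exit: bottleneck 6, flow now 14.
Augment Hall→StairA→C2→C3→Exit: bottleneck 2, flow now 16.
No augmenting path remains; maximum flow = 16.
By max-flow min-cut, the minimum cut capacity equals the max flow.
In the residual graph, reachable from Hall: {Hall, StairA, C5}.
Min-cut edges: Hall→StairB (4), Hall→C3 (4), StairA→C4 (6), StairA→C2 (2); capacity 4 + 4 + 6 + 2 = 16.

16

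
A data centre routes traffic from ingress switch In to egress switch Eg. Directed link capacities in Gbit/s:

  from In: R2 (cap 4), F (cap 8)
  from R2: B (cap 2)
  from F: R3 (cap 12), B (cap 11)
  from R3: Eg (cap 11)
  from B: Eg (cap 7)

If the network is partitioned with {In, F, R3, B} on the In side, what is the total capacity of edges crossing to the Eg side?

Edges leaving {In, F, R3, B}: In→R2 (4), R3→Eg (11), B→Eg (7).
Cut capacity = 4 + 11 + 7 = 22.

22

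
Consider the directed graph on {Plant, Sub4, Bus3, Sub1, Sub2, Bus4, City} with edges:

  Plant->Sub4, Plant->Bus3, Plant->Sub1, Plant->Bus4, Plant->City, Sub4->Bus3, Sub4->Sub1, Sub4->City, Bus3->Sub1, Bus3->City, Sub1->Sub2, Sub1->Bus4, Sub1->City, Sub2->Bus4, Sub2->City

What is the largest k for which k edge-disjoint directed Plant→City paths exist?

Assign every edge capacity 1; by Menger, the answer equals the max flow.
Path Plant→City (+1); total 1.
Path Plant→Sub4→City (+1); total 2.
Path Plant→Bus3→City (+1); total 3.
Path Plant→Sub1→City (+1); total 4.
No residual Plant→City path; max flow = 4.
Certifying cut of size 4: {Plant→Bus3, Plant→City, Plant→Sub1, Plant→Sub4}.

4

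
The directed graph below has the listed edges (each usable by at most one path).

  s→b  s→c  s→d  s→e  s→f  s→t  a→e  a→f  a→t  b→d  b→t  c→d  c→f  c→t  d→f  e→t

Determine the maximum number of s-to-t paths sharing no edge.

4

Assign every edge capacity 1; by Menger, the answer equals the max flow.
Path s→t (+1); total 1.
Path s→b→t (+1); total 2.
Path s→c→t (+1); total 3.
Path s→e→t (+1); total 4.
No residual s→t path; max flow = 4.
Certifying cut of size 4: {s→b, s→c, s→e, s→t}.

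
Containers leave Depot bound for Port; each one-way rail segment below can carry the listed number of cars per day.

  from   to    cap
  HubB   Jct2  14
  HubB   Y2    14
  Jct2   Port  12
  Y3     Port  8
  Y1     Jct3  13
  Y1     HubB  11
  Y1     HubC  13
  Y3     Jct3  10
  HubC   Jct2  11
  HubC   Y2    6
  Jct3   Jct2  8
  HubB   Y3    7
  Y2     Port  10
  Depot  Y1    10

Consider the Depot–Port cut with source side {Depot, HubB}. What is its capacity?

45

Edges leaving {Depot, HubB}: Depot→Y1 (10), HubB→Y2 (14), HubB→Jct2 (14), HubB→Y3 (7).
Cut capacity = 10 + 14 + 14 + 7 = 45.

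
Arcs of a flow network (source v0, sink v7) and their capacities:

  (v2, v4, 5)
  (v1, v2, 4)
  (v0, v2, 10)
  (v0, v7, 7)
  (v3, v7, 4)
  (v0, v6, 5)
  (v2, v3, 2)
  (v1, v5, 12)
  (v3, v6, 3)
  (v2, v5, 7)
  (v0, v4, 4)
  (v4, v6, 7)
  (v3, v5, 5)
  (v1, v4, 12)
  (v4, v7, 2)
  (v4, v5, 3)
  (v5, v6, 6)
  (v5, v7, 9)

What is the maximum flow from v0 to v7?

20

Augment v0→v7: bottleneck 7, flow now 7.
Augment v0→v4→v7: bottleneck 2, flow now 9.
Augment v0→v2→v3→v7: bottleneck 2, flow now 11.
Augment v0→v2→v5→v7: bottleneck 7, flow now 18.
Augment v0→v4→v5→v7: bottleneck 2, flow now 20.
No augmenting path remains; maximum flow = 20.
In the residual graph, reachable from v0: {v0, v2, v4, v5, v6}.
Min-cut edges: v0→v7 (7), v2→v3 (2), v4→v7 (2), v5→v7 (9); capacity 7 + 2 + 2 + 9 = 20.
This cut is saturated, so no flow can exceed 20.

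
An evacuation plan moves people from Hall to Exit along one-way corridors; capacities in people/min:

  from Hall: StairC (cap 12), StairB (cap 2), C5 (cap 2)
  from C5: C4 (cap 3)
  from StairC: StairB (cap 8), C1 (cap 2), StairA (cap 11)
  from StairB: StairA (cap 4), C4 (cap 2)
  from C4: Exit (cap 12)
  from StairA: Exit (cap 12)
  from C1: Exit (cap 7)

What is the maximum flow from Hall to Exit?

Augment Hall→C5→C4→Exit: bottleneck 2, flow now 2.
Augment Hall→StairC→StairA→Exit: bottleneck 11, flow now 13.
Augment Hall→StairC→C1→Exit: bottleneck 1, flow now 14.
Augment Hall→StairB→C4→Exit: bottleneck 2, flow now 16.
No augmenting path remains; maximum flow = 16.
In the residual graph, reachable from Hall: {Hall}.
Min-cut edges: Hall→C5 (2), Hall→StairC (12), Hall→StairB (2); capacity 2 + 12 + 2 = 16.
This cut is saturated, so no flow can exceed 16.

16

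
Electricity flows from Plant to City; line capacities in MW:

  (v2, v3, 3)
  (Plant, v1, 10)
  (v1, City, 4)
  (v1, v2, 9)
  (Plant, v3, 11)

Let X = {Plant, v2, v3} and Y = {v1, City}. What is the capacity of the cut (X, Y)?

Edges leaving {Plant, v2, v3}: Plant→v1 (10).
Cut capacity = 10 = 10.

10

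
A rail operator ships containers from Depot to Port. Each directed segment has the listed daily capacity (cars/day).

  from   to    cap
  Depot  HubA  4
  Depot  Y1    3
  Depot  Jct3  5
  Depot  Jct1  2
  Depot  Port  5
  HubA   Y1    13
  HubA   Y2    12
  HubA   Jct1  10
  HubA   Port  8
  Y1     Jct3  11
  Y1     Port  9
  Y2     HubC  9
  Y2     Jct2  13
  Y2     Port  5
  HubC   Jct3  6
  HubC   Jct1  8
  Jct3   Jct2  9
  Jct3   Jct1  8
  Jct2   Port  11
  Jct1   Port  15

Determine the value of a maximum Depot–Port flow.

19

Augment Depot→Port: bottleneck 5, flow now 5.
Augment Depot→HubA→Port: bottleneck 4, flow now 9.
Augment Depot→Y1→Port: bottleneck 3, flow now 12.
Augment Depot→Jct1→Port: bottleneck 2, flow now 14.
Augment Depot→Jct3→Jct2→Port: bottleneck 5, flow now 19.
No augmenting path remains; maximum flow = 19.
In the residual graph, reachable from Depot: {Depot}.
Min-cut edges: Depot→HubA (4), Depot→Y1 (3), Depot→Jct3 (5), Depot→Jct1 (2), Depot→Port (5); capacity 4 + 3 + 5 + 2 + 5 = 19.
This cut is saturated, so no flow can exceed 19.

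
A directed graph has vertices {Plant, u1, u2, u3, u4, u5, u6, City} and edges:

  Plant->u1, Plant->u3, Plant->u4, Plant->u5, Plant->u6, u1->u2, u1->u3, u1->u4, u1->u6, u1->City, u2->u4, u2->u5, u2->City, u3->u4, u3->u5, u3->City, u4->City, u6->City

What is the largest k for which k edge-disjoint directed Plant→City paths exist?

Assign every edge capacity 1; by Menger, the answer equals the max flow.
Path Plant→u1→City (+1); total 1.
Path Plant→u3→City (+1); total 2.
Path Plant→u4→City (+1); total 3.
Path Plant→u6→City (+1); total 4.
No residual Plant→City path; max flow = 4.
Certifying cut of size 4: {Plant→u1, Plant→u3, Plant→u4, Plant→u6}.

4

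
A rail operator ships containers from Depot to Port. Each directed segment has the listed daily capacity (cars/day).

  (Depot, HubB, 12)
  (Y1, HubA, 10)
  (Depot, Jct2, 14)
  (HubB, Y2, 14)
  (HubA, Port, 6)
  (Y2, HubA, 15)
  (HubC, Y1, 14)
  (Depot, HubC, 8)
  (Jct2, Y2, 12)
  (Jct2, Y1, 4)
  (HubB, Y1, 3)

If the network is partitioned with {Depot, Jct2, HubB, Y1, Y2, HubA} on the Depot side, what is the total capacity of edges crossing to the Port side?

14

Edges leaving {Depot, Jct2, HubB, Y1, Y2, HubA}: Depot→HubC (8), HubA→Port (6).
Cut capacity = 8 + 6 = 14.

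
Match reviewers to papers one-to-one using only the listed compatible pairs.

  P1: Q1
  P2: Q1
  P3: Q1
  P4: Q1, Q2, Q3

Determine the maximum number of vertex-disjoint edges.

Unit-capacity flow: source→left, listed edges, right→sink; max matching = max flow.
Augmenting path P1→Q1 (+1); matched 1.
Augmenting path P4→Q2 (+1); matched 2.
No augmenting path remains; maximum matching = 2.
König certificate: {P4, Q1} is a vertex cover of size 2 (every listed pair touches it), so no matching can be larger.

2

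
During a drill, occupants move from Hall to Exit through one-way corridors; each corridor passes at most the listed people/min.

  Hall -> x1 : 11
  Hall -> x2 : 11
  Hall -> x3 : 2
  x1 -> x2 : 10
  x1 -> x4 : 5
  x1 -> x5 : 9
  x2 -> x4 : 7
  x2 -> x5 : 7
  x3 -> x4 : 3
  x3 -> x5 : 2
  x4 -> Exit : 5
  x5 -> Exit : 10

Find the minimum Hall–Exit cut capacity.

15

Augment Hall→x1→x4→Exit: bottleneck 5, flow now 5.
Augment Hall→x1→x5→Exit: bottleneck 6, flow now 11.
Augment Hall→x2→x5→Exit: bottleneck 4, flow now 15.
No augmenting path remains; maximum flow = 15.
By max-flow min-cut, the minimum cut capacity equals the max flow.
In the residual graph, reachable from Hall: {Hall, x1, x2, x3, x4, x5}.
Min-cut edges: x4→Exit (5), x5→Exit (10); capacity 5 + 10 = 15.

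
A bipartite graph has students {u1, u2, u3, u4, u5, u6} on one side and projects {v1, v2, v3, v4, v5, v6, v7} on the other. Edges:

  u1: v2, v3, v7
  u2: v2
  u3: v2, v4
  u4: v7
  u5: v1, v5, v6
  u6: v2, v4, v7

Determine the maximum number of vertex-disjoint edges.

Unit-capacity flow: source→left, listed edges, right→sink; max matching = max flow.
Augmenting path u1→v2 (+1); matched 1.
Augmenting path u3→v4 (+1); matched 2.
Augmenting path u4→v7 (+1); matched 3.
Augmenting path u5→v1 (+1); matched 4.
Augmenting path u2→v2→u1→v3 (+1); matched 5.
No augmenting path remains; maximum matching = 5.
König certificate: {u1, u5, v2, v4, v7} is a vertex cover of size 5 (every listed pair touches it), so no matching can be larger.

5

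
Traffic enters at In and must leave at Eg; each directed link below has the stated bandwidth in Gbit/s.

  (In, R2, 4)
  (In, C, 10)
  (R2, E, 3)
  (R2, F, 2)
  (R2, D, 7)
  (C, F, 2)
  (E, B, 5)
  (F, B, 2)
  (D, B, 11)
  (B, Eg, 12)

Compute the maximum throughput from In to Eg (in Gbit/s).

Augment In→R2→E→B→Eg: bottleneck 3, flow now 3.
Augment In→R2→F→B→Eg: bottleneck 1, flow now 4.
Augment In→C→F→B→Eg: bottleneck 1, flow now 5.
Augment In→C→F→R2→D→B→Eg: bottleneck 1, flow now 6. (uses reverse residual edge)
No augmenting path remains; maximum flow = 6.
In the residual graph, reachable from In: {In, C}.
Min-cut edges: In→R2 (4), C→F (2); capacity 4 + 2 = 6.
This cut is saturated, so no flow can exceed 6.

6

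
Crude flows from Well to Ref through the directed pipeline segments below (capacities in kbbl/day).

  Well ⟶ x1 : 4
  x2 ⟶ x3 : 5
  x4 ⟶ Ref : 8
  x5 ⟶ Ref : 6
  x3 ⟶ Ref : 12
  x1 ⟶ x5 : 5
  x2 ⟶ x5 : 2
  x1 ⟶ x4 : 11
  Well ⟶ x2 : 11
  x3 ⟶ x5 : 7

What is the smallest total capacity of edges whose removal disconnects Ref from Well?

Augment Well→x1→x4→Ref: bottleneck 4, flow now 4.
Augment Well→x2→x3→Ref: bottleneck 5, flow now 9.
Augment Well→x2→x5→Ref: bottleneck 2, flow now 11.
No augmenting path remains; maximum flow = 11.
By max-flow min-cut, the minimum cut capacity equals the max flow.
In the residual graph, reachable from Well: {Well, x2}.
Min-cut edges: Well→x1 (4), x2→x3 (5), x2→x5 (2); capacity 4 + 5 + 2 = 11.

11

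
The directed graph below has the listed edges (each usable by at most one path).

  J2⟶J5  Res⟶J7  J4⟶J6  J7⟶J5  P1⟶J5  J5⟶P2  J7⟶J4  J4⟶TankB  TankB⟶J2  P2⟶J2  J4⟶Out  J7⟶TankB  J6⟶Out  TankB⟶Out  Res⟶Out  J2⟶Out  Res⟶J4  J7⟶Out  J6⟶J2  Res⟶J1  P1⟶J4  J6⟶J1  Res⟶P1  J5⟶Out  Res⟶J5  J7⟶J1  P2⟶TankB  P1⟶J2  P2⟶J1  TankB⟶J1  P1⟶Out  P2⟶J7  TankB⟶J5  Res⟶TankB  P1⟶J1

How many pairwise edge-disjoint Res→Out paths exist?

6

Assign every edge capacity 1; by Menger, the answer equals the max flow.
Path Res→Out (+1); total 1.
Path Res→J7→Out (+1); total 2.
Path Res→P1→Out (+1); total 3.
Path Res→J4→Out (+1); total 4.
Path Res→TankB→Out (+1); total 5.
Path Res→J5→Out (+1); total 6.
No residual Res→Out path; max flow = 6.
Certifying cut of size 6: {Res→J4, Res→J5, Res→J7, Res→Out, Res→P1, Res→TankB}.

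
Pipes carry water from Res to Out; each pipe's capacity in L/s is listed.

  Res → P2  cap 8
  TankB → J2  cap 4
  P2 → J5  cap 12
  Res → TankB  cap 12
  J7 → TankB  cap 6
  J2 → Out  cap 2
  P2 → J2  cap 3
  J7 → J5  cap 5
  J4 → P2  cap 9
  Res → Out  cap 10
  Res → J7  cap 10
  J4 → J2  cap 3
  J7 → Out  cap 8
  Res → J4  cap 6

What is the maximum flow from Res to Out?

20

Augment Res→Out: bottleneck 10, flow now 10.
Augment Res→J7→Out: bottleneck 8, flow now 18.
Augment Res→J4→J2→Out: bottleneck 2, flow now 20.
No augmenting path remains; maximum flow = 20.
In the residual graph, reachable from Res: {Res, J4, P2, J7, J5, TankB, J2}.
Min-cut edges: Res→Out (10), J7→Out (8), J2→Out (2); capacity 10 + 8 + 2 = 20.
This cut is saturated, so no flow can exceed 20.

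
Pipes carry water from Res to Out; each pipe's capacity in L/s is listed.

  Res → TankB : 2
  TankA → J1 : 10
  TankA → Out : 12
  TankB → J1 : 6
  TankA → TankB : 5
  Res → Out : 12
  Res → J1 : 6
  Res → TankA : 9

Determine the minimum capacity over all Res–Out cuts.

Augment Res→Out: bottleneck 12, flow now 12.
Augment Res→TankA→Out: bottleneck 9, flow now 21.
No augmenting path remains; maximum flow = 21.
By max-flow min-cut, the minimum cut capacity equals the max flow.
In the residual graph, reachable from Res: {Res, TankB, J1}.
Min-cut edges: Res→TankA (9), Res→Out (12); capacity 9 + 12 = 21.

21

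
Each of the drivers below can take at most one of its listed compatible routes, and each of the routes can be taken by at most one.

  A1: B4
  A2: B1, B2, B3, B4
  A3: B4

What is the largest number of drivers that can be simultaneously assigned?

2

Unit-capacity flow: source→left, listed edges, right→sink; max matching = max flow.
Augmenting path A1→B4 (+1); matched 1.
Augmenting path A2→B1 (+1); matched 2.
No augmenting path remains; maximum matching = 2.
König certificate: {A2, B4} is a vertex cover of size 2 (every listed pair touches it), so no matching can be larger.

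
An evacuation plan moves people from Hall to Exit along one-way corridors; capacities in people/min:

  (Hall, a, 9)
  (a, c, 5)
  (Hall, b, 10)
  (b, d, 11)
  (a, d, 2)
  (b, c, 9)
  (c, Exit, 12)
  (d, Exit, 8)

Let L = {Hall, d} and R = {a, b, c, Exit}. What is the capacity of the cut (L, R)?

27

Edges leaving {Hall, d}: Hall→a (9), Hall→b (10), d→Exit (8).
Cut capacity = 9 + 10 + 8 = 27.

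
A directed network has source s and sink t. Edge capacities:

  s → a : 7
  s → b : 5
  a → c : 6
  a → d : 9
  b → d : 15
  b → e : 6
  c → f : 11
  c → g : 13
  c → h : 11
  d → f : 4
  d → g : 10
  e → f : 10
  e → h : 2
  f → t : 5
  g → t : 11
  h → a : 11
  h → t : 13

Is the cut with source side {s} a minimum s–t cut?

Yes — it is a minimum cut (capacity 12).

Given cut capacity: 7 + 5 = 12.
Augment s→a→c→f→t: bottleneck 5, flow now 5.
Augment s→a→c→g→t: bottleneck 1, flow now 6.
Augment s→a→d→g→t: bottleneck 1, flow now 7.
Augment s→b→d→g→t: bottleneck 5, flow now 12.
No augmenting path remains; maximum flow = 12.
Cut capacity 12 equals the max flow, so it is a minimum cut.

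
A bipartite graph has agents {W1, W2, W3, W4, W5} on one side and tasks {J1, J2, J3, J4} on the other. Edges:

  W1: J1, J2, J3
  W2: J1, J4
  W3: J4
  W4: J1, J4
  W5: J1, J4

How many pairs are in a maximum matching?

Unit-capacity flow: source→left, listed edges, right→sink; max matching = max flow.
Augmenting path W1→J1 (+1); matched 1.
Augmenting path W2→J4 (+1); matched 2.
Augmenting path W4→J1→W1→J2 (+1); matched 3.
No augmenting path remains; maximum matching = 3.
König certificate: {W1, J1, J4} is a vertex cover of size 3 (every listed pair touches it), so no matching can be larger.

3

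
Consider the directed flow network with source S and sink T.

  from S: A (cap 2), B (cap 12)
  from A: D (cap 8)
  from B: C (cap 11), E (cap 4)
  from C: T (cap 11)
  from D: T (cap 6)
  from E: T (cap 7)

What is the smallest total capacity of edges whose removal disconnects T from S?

14

Augment S→A→D→T: bottleneck 2, flow now 2.
Augment S→B→C→T: bottleneck 11, flow now 13.
Augment S→B→E→T: bottleneck 1, flow now 14.
No augmenting path remains; maximum flow = 14.
By max-flow min-cut, the minimum cut capacity equals the max flow.
In the residual graph, reachable from S: {S}.
Min-cut edges: S→A (2), S→B (12); capacity 2 + 12 = 14.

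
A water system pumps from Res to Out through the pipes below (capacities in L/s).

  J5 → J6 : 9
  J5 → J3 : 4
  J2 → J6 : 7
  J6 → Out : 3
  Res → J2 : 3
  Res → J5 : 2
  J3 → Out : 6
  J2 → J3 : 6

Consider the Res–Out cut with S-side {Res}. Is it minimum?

Given cut capacity: 2 + 3 = 5.
Augment Res→J5→J3→Out: bottleneck 2, flow now 2.
Augment Res→J2→J3→Out: bottleneck 3, flow now 5.
No augmenting path remains; maximum flow = 5.
Cut capacity 5 equals the max flow, so it is a minimum cut.

Yes — it is a minimum cut (capacity 5).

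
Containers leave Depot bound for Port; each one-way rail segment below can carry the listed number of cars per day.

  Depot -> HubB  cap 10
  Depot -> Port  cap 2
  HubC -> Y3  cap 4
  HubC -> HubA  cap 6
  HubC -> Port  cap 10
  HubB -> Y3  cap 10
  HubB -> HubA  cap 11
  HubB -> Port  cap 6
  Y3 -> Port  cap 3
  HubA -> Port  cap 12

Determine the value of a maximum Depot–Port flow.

12

Augment Depot→Port: bottleneck 2, flow now 2.
Augment Depot→HubB→Port: bottleneck 6, flow now 8.
Augment Depot→HubB→Y3→Port: bottleneck 3, flow now 11.
Augment Depot→HubB→HubA→Port: bottleneck 1, flow now 12.
No augmenting path remains; maximum flow = 12.
In the residual graph, reachable from Depot: {Depot}.
Min-cut edges: Depot→HubB (10), Depot→Port (2); capacity 10 + 2 = 12.
This cut is saturated, so no flow can exceed 12.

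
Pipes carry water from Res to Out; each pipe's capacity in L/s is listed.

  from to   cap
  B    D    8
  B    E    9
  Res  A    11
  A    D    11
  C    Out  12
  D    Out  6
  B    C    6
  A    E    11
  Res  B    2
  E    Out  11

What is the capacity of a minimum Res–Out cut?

Augment Res→A→D→Out: bottleneck 6, flow now 6.
Augment Res→A→E→Out: bottleneck 5, flow now 11.
Augment Res→B→C→Out: bottleneck 2, flow now 13.
No augmenting path remains; maximum flow = 13.
By max-flow min-cut, the minimum cut capacity equals the max flow.
In the residual graph, reachable from Res: {Res}.
Min-cut edges: Res→A (11), Res→B (2); capacity 11 + 2 = 13.

13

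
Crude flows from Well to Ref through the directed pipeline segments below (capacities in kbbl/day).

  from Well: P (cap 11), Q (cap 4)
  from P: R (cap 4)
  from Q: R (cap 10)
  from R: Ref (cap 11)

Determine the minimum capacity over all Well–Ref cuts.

8

Augment Well→P→R→Ref: bottleneck 4, flow now 4.
Augment Well→Q→R→Ref: bottleneck 4, flow now 8.
No augmenting path remains; maximum flow = 8.
By max-flow min-cut, the minimum cut capacity equals the max flow.
In the residual graph, reachable from Well: {Well, P}.
Min-cut edges: Well→Q (4), P→R (4); capacity 4 + 4 = 8.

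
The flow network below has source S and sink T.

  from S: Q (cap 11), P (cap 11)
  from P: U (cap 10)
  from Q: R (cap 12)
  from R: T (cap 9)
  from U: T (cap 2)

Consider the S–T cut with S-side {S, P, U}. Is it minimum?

No — its capacity is 13, but the minimum cut has capacity 11.

Given cut capacity: 11 + 2 = 13.
Augment S→P→U→T: bottleneck 2, flow now 2.
Augment S→Q→R→T: bottleneck 9, flow now 11.
No augmenting path remains; maximum flow = 11.
In the residual graph, reachable from S: {S, P, Q, R, U}.
Min-cut edges: R→T (9), U→T (2); capacity 9 + 2 = 11.
Cut capacity 13 exceeds the max flow 11, so it is not minimum.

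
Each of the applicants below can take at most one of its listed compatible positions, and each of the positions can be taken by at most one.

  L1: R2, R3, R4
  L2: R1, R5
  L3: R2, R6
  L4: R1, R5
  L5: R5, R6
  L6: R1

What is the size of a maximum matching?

5

Unit-capacity flow: source→left, listed edges, right→sink; max matching = max flow.
Augmenting path L1→R2 (+1); matched 1.
Augmenting path L2→R1 (+1); matched 2.
Augmenting path L3→R6 (+1); matched 3.
Augmenting path L4→R5 (+1); matched 4.
Augmenting path L5→R6→L3→R2→L1→R3 (+1); matched 5.
No augmenting path remains; maximum matching = 5.
König certificate: {L1, L3, L5, R1, R5} is a vertex cover of size 5 (every listed pair touches it), so no matching can be larger.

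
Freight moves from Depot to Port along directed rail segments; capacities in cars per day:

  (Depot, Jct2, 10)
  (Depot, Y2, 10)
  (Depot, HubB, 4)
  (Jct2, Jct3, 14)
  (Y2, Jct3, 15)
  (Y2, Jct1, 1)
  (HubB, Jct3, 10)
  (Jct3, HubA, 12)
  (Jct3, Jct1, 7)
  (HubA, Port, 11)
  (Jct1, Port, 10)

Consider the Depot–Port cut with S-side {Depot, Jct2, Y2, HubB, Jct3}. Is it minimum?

Given cut capacity: 1 + 12 + 7 = 20.
Augment Depot→Y2→Jct1→Port: bottleneck 1, flow now 1.
Augment Depot→Jct2→Jct3→HubA→Port: bottleneck 10, flow now 11.
Augment Depot→Y2→Jct3→HubA→Port: bottleneck 1, flow now 12.
Augment Depot→Y2→Jct3→Jct1→Port: bottleneck 7, flow now 19.
No augmenting path remains; maximum flow = 19.
In the residual graph, reachable from Depot: {Depot, Jct2, Y2, HubB, Jct3, HubA}.
Min-cut edges: Y2→Jct1 (1), Jct3→Jct1 (7), HubA→Port (11); capacity 1 + 7 + 11 = 19.
Cut capacity 20 exceeds the max flow 19, so it is not minimum.

No — its capacity is 20, but the minimum cut has capacity 19.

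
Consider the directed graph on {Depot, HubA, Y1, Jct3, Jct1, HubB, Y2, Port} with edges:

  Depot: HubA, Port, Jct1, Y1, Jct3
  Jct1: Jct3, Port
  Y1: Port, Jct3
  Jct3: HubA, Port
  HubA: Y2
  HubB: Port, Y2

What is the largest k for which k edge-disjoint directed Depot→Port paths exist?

Assign every edge capacity 1; by Menger, the answer equals the max flow.
Path Depot→Port (+1); total 1.
Path Depot→Y1→Port (+1); total 2.
Path Depot→Jct3→Port (+1); total 3.
Path Depot→Jct1→Port (+1); total 4.
No residual Depot→Port path; max flow = 4.
Certifying cut of size 4: {Depot→Jct1, Depot→Jct3, Depot→Port, Depot→Y1}.

4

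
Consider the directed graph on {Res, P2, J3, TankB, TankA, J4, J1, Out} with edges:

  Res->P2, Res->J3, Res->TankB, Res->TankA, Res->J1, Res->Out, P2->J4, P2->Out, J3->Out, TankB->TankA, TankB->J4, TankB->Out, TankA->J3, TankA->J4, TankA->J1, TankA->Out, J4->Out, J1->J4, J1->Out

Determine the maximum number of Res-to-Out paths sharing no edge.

Assign every edge capacity 1; by Menger, the answer equals the max flow.
Path Res→Out (+1); total 1.
Path Res→P2→Out (+1); total 2.
Path Res→J3→Out (+1); total 3.
Path Res→TankB→Out (+1); total 4.
Path Res→TankA→Out (+1); total 5.
Path Res→J1→Out (+1); total 6.
No residual Res→Out path; max flow = 6.
Certifying cut of size 6: {Res→J1, Res→J3, Res→Out, Res→P2, Res→TankA, Res→TankB}.

6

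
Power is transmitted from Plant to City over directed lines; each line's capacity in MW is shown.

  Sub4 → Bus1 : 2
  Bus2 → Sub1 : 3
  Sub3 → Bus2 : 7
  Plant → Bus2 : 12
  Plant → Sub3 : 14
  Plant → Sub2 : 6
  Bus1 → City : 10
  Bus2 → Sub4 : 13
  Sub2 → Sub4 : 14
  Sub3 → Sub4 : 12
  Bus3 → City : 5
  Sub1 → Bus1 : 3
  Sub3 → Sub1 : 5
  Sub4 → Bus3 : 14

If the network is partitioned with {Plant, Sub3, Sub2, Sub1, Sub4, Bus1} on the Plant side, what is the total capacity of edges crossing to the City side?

43

Edges leaving {Plant, Sub3, Sub2, Sub1, Sub4, Bus1}: Plant→Bus2 (12), Sub3→Bus2 (7), Sub4→Bus3 (14), Bus1→City (10).
Cut capacity = 12 + 7 + 14 + 10 = 43.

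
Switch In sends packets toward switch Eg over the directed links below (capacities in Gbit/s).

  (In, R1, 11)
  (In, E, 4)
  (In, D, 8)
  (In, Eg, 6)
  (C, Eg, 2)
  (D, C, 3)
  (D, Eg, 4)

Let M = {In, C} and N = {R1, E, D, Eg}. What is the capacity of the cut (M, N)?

Edges leaving {In, C}: In→R1 (11), In→E (4), In→D (8), In→Eg (6), C→Eg (2).
Cut capacity = 11 + 4 + 8 + 6 + 2 = 31.

31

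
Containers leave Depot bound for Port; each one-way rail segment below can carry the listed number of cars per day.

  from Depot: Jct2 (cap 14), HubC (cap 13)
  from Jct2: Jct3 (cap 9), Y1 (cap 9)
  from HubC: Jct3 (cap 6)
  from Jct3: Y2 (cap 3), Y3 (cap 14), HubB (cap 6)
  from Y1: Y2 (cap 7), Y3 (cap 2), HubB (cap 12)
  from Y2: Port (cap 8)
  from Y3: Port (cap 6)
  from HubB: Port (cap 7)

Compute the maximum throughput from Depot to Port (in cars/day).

20

Augment Depot→Jct2→Jct3→Y2→Port: bottleneck 3, flow now 3.
Augment Depot→Jct2→Jct3→Y3→Port: bottleneck 6, flow now 9.
Augment Depot→Jct2→Y1→Y2→Port: bottleneck 5, flow now 14.
Augment Depot→HubC→Jct3→HubB→Port: bottleneck 6, flow now 20.
No augmenting path remains; maximum flow = 20.
In the residual graph, reachable from Depot: {Depot, HubC}.
Min-cut edges: Depot→Jct2 (14), HubC→Jct3 (6); capacity 14 + 6 = 20.
This cut is saturated, so no flow can exceed 20.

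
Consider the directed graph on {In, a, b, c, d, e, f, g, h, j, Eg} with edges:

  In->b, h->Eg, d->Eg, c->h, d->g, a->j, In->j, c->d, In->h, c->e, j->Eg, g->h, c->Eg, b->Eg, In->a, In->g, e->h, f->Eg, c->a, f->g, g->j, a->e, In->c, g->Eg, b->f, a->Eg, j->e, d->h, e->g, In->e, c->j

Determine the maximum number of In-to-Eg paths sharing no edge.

Assign every edge capacity 1; by Menger, the answer equals the max flow.
Path In→a→Eg (+1); total 1.
Path In→b→Eg (+1); total 2.
Path In→c→Eg (+1); total 3.
Path In→g→Eg (+1); total 4.
Path In→h→Eg (+1); total 5.
Path In→j→Eg (+1); total 6.
No residual In→Eg path; max flow = 6.
Certifying cut of size 6: {In→a, In→b, In→c, g→Eg, h→Eg, j→Eg}.

6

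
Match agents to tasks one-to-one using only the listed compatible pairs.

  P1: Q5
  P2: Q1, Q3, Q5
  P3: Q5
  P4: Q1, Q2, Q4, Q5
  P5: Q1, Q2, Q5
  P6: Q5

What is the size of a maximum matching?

4

Unit-capacity flow: source→left, listed edges, right→sink; max matching = max flow.
Augmenting path P1→Q5 (+1); matched 1.
Augmenting path P2→Q1 (+1); matched 2.
Augmenting path P4→Q2 (+1); matched 3.
Augmenting path P5→Q1→P2→Q3 (+1); matched 4.
No augmenting path remains; maximum matching = 4.
König certificate: {P2, P4, P5, Q5} is a vertex cover of size 4 (every listed pair touches it), so no matching can be larger.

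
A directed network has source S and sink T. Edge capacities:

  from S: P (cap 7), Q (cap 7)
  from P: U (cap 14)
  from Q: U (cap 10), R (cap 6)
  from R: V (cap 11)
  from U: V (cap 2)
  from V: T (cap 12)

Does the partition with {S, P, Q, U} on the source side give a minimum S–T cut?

Given cut capacity: 6 + 2 = 8.
Augment S→P→U→V→T: bottleneck 2, flow now 2.
Augment S→Q→R→V→T: bottleneck 6, flow now 8.
No augmenting path remains; maximum flow = 8.
Cut capacity 8 equals the max flow, so it is a minimum cut.

Yes — it is a minimum cut (capacity 8).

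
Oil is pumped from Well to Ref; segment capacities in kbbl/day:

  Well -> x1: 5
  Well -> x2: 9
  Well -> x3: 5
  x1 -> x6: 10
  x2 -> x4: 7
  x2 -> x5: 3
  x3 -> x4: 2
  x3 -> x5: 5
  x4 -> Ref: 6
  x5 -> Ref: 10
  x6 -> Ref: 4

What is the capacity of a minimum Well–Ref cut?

18

Augment Well→x1→x6→Ref: bottleneck 4, flow now 4.
Augment Well→x2→x4→Ref: bottleneck 6, flow now 10.
Augment Well→x2→x5→Ref: bottleneck 3, flow now 13.
Augment Well→x3→x5→Ref: bottleneck 5, flow now 18.
No augmenting path remains; maximum flow = 18.
By max-flow min-cut, the minimum cut capacity equals the max flow.
In the residual graph, reachable from Well: {Well, x1, x6}.
Min-cut edges: Well→x2 (9), Well→x3 (5), x6→Ref (4); capacity 9 + 5 + 4 = 18.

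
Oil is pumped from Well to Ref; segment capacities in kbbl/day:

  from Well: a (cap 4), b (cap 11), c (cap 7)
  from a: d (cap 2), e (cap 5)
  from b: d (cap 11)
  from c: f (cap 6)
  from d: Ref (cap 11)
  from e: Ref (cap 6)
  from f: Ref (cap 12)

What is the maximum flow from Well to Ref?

Augment Well→a→d→Ref: bottleneck 2, flow now 2.
Augment Well→a→e→Ref: bottleneck 2, flow now 4.
Augment Well→b→d→Ref: bottleneck 9, flow now 13.
Augment Well→c→f→Ref: bottleneck 6, flow now 19.
Augment Well→b→d→a→e→Ref: bottleneck 2, flow now 21. (uses reverse residual edge)
No augmenting path remains; maximum flow = 21.
In the residual graph, reachable from Well: {Well, c}.
Min-cut edges: Well→a (4), Well→b (11), c→f (6); capacity 4 + 11 + 6 = 21.
This cut is saturated, so no flow can exceed 21.

21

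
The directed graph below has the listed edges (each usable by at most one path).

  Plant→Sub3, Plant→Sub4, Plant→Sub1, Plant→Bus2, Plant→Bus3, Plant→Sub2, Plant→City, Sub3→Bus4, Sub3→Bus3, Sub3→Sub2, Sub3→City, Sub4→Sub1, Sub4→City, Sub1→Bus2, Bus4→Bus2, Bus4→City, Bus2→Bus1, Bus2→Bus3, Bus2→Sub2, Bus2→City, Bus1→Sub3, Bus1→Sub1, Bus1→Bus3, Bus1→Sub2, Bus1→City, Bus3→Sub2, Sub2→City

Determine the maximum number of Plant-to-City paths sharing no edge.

Assign every edge capacity 1; by Menger, the answer equals the max flow.
Path Plant→City (+1); total 1.
Path Plant→Sub3→City (+1); total 2.
Path Plant→Sub4→City (+1); total 3.
Path Plant→Bus2→City (+1); total 4.
Path Plant→Sub2→City (+1); total 5.
Path Plant→Sub1→Bus2→Bus1→City (+1); total 6.
No residual Plant→City path; max flow = 6.
Certifying cut of size 6: {Plant→Bus2, Plant→City, Plant→Sub1, Plant→Sub3, Plant→Sub4, Sub2→City}.

6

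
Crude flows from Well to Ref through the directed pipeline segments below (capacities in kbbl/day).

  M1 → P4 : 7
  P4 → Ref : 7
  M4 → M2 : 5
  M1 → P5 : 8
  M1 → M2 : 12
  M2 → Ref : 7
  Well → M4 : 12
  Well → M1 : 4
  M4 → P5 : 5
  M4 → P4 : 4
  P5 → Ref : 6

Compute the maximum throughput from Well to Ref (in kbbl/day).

16

Augment Well→M1→P5→Ref: bottleneck 4, flow now 4.
Augment Well→M4→P5→Ref: bottleneck 2, flow now 6.
Augment Well→M4→P4→Ref: bottleneck 4, flow now 10.
Augment Well→M4→M2→Ref: bottleneck 5, flow now 15.
Augment Well→M4→P5→M1→P4→Ref: bottleneck 1, flow now 16. (uses reverse residual edge)
No augmenting path remains; maximum flow = 16.
In the residual graph, reachable from Well: {Well}.
Min-cut edges: Well→M1 (4), Well→M4 (12); capacity 4 + 12 = 16.
This cut is saturated, so no flow can exceed 16.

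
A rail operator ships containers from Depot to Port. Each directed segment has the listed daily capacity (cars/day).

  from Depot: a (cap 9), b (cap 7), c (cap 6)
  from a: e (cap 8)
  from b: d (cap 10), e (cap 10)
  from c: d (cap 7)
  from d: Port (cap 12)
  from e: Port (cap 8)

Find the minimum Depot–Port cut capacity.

Augment Depot→a→e→Port: bottleneck 8, flow now 8.
Augment Depot→b→d→Port: bottleneck 7, flow now 15.
Augment Depot→c→d→Port: bottleneck 5, flow now 20.
No augmenting path remains; maximum flow = 20.
By max-flow min-cut, the minimum cut capacity equals the max flow.
In the residual graph, reachable from Depot: {Depot, a, b, c, d, e}.
Min-cut edges: d→Port (12), e→Port (8); capacity 12 + 8 = 20.

20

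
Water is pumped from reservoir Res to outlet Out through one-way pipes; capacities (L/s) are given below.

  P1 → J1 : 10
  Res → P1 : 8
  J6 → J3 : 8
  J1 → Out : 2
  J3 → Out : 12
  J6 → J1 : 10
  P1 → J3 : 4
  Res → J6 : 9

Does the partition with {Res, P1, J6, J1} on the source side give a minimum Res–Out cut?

Given cut capacity: 4 + 8 + 2 = 14.
Augment Res→P1→J3→Out: bottleneck 4, flow now 4.
Augment Res→P1→J1→Out: bottleneck 2, flow now 6.
Augment Res→J6→J3→Out: bottleneck 8, flow now 14.
No augmenting path remains; maximum flow = 14.
Cut capacity 14 equals the max flow, so it is a minimum cut.

Yes — it is a minimum cut (capacity 14).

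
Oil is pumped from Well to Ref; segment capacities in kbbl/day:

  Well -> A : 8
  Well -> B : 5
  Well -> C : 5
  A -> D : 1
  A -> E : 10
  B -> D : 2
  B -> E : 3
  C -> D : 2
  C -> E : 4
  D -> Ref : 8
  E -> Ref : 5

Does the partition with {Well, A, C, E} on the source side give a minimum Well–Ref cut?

No — its capacity is 13, but the minimum cut has capacity 10.

Given cut capacity: 5 + 1 + 2 + 5 = 13.
Augment Well→A→D→Ref: bottleneck 1, flow now 1.
Augment Well→A→E→Ref: bottleneck 5, flow now 6.
Augment Well→B→D→Ref: bottleneck 2, flow now 8.
Augment Well→C→D→Ref: bottleneck 2, flow now 10.
No augmenting path remains; maximum flow = 10.
In the residual graph, reachable from Well: {Well, A, B, C, E}.
Min-cut edges: A→D (1), B→D (2), C→D (2), E→Ref (5); capacity 1 + 2 + 2 + 5 = 10.
Cut capacity 13 exceeds the max flow 10, so it is not minimum.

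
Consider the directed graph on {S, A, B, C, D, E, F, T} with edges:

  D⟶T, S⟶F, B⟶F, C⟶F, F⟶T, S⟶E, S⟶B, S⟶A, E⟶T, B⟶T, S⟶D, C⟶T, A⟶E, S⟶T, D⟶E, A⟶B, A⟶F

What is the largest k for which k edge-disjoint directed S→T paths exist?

Assign every edge capacity 1; by Menger, the answer equals the max flow.
Path S→T (+1); total 1.
Path S→B→T (+1); total 2.
Path S→D→T (+1); total 3.
Path S→E→T (+1); total 4.
Path S→F→T (+1); total 5.
No residual S→T path; max flow = 5.
Certifying cut of size 5: {B→T, E→T, F→T, S→D, S→T}.

5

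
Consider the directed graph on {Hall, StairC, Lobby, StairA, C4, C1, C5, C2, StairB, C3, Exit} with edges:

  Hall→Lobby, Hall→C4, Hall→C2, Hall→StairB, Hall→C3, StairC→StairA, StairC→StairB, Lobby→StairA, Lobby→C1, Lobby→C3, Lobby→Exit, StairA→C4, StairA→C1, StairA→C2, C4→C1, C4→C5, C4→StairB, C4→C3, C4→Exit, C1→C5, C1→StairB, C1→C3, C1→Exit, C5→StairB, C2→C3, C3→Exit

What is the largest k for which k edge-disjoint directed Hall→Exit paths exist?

Assign every edge capacity 1; by Menger, the answer equals the max flow.
Path Hall→Lobby→Exit (+1); total 1.
Path Hall→C4→Exit (+1); total 2.
Path Hall→C3→Exit (+1); total 3.
No residual Hall→Exit path; max flow = 3.
Certifying cut of size 3: {C3→Exit, Hall→C4, Hall→Lobby}.

3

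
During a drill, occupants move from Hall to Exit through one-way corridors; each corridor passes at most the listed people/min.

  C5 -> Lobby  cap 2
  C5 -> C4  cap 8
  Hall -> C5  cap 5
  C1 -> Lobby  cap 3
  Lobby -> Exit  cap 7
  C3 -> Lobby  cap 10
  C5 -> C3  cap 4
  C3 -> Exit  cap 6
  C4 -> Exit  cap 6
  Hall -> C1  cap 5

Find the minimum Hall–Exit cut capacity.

8

Augment Hall→C1→Lobby→Exit: bottleneck 3, flow now 3.
Augment Hall→C5→Lobby→Exit: bottleneck 2, flow now 5.
Augment Hall→C5→C4→Exit: bottleneck 3, flow now 8.
No augmenting path remains; maximum flow = 8.
By max-flow min-cut, the minimum cut capacity equals the max flow.
In the residual graph, reachable from Hall: {Hall, C1}.
Min-cut edges: Hall→C5 (5), C1→Lobby (3); capacity 5 + 3 = 8.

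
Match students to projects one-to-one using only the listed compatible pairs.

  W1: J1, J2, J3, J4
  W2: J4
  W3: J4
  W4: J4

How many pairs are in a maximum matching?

2

Unit-capacity flow: source→left, listed edges, right→sink; max matching = max flow.
Augmenting path W1→J1 (+1); matched 1.
Augmenting path W2→J4 (+1); matched 2.
No augmenting path remains; maximum matching = 2.
König certificate: {W1, J4} is a vertex cover of size 2 (every listed pair touches it), so no matching can be larger.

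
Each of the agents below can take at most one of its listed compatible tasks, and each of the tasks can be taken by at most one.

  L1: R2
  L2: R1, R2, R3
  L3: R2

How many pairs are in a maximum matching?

2

Unit-capacity flow: source→left, listed edges, right→sink; max matching = max flow.
Augmenting path L1→R2 (+1); matched 1.
Augmenting path L2→R1 (+1); matched 2.
No augmenting path remains; maximum matching = 2.
König certificate: {L2, R2} is a vertex cover of size 2 (every listed pair touches it), so no matching can be larger.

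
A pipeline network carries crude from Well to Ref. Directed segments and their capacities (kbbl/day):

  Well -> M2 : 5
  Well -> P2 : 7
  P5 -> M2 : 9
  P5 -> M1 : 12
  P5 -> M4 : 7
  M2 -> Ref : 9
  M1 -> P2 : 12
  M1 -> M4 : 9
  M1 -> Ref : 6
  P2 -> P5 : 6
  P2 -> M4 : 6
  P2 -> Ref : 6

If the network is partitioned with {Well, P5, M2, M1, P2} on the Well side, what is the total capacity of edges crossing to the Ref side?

Edges leaving {Well, P5, M2, M1, P2}: P5→M4 (7), M2→Ref (9), M1→M4 (9), M1→Ref (6), P2→M4 (6), P2→Ref (6).
Cut capacity = 7 + 9 + 9 + 6 + 6 + 6 = 43.

43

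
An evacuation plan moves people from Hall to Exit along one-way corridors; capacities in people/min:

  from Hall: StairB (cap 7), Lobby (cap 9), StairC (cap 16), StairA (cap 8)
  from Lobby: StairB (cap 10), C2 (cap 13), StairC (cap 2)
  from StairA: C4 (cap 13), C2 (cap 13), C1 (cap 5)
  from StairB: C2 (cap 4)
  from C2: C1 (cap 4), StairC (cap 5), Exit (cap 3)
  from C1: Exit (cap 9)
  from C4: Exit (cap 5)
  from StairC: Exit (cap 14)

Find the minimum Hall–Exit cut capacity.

Augment Hall→StairC→Exit: bottleneck 14, flow now 14.
Augment Hall→Lobby→C2→Exit: bottleneck 3, flow now 17.
Augment Hall→StairA→C1→Exit: bottleneck 5, flow now 22.
Augment Hall→StairA→C4→Exit: bottleneck 3, flow now 25.
Augment Hall→Lobby→C2→C1→Exit: bottleneck 4, flow now 29.
No augmenting path remains; maximum flow = 29.
By max-flow min-cut, the minimum cut capacity equals the max flow.
In the residual graph, reachable from Hall: {Hall, Lobby, StairB, C2, StairC}.
Min-cut edges: Hall→StairA (8), C2→C1 (4), C2→Exit (3), StairC→Exit (14); capacity 8 + 4 + 3 + 14 = 29.

29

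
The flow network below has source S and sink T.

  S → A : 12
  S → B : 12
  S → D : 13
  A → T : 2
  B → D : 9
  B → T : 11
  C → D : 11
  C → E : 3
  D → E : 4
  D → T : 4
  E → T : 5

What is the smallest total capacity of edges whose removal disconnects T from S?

21

Augment S→A→T: bottleneck 2, flow now 2.
Augment S→B→T: bottleneck 11, flow now 13.
Augment S→D→T: bottleneck 4, flow now 17.
Augment S→D→E→T: bottleneck 4, flow now 21.
No augmenting path remains; maximum flow = 21.
By max-flow min-cut, the minimum cut capacity equals the max flow.
In the residual graph, reachable from S: {S, A, B, D}.
Min-cut edges: A→T (2), B→T (11), D→E (4), D→T (4); capacity 2 + 11 + 4 + 4 = 21.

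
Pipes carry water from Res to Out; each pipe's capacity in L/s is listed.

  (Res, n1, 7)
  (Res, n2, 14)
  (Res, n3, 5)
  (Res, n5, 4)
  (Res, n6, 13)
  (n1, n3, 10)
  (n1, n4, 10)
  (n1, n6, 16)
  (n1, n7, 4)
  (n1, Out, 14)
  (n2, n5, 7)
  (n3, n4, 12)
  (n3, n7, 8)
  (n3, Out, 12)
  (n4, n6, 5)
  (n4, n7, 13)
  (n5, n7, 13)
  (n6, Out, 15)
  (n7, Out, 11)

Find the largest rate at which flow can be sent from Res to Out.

36

Augment Res→n1→Out: bottleneck 7, flow now 7.
Augment Res→n3→Out: bottleneck 5, flow now 12.
Augment Res→n6→Out: bottleneck 13, flow now 25.
Augment Res→n5→n7→Out: bottleneck 4, flow now 29.
Augment Res→n2→n5→n7→Out: bottleneck 7, flow now 36.
No augmenting path remains; maximum flow = 36.
In the residual graph, reachable from Res: {Res, n2}.
Min-cut edges: Res→n1 (7), Res→n3 (5), Res→n5 (4), Res→n6 (13), n2→n5 (7); capacity 7 + 5 + 4 + 13 + 7 = 36.
This cut is saturated, so no flow can exceed 36.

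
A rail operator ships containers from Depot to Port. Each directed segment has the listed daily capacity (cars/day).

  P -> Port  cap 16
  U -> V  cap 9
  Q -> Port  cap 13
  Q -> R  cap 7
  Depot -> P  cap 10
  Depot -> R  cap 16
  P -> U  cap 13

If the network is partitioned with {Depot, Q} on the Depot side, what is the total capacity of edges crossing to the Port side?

Edges leaving {Depot, Q}: Depot→P (10), Depot→R (16), Q→R (7), Q→Port (13).
Cut capacity = 10 + 16 + 7 + 13 = 46.

46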